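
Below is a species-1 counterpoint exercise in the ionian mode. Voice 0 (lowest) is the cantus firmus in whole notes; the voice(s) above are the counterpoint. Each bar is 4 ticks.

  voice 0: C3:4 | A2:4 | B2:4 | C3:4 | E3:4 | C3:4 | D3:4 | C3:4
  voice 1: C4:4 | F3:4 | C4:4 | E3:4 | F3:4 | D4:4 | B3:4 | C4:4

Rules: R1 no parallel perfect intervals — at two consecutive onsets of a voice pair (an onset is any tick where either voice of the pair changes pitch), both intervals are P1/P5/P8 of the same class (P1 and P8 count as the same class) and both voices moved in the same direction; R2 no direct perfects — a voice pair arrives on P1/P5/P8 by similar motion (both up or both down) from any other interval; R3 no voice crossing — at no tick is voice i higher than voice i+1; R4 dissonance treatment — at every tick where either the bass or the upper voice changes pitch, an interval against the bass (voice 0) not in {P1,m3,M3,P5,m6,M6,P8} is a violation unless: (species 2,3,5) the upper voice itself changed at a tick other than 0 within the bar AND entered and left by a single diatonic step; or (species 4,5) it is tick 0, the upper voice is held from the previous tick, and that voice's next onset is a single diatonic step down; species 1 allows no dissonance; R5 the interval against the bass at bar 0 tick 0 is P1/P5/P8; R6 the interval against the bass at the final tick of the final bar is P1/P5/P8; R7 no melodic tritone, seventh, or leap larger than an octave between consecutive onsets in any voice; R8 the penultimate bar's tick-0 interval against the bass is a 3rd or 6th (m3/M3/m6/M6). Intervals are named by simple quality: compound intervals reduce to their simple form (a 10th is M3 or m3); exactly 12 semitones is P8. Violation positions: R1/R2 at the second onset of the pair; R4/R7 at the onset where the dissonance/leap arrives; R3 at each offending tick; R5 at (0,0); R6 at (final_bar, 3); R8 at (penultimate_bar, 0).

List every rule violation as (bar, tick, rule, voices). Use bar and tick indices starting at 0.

(2, 0, R4, (0, 1))
(4, 0, R4, (0, 1))
(5, 0, R4, (0, 1))

bar 0: v0=C3 v1=C4 downbeat P8
bar 1: v0=A2 v1=F3 downbeat m6
bar 2: v0=B2 v1=C4 downbeat m2
bar 3: v0=C3 v1=E3 downbeat M3
bar 4: v0=E3 v1=F3 downbeat m2
bar 5: v0=C3 v1=D4 downbeat M2
bar 6: v0=D3 v1=B3 downbeat M6
bar 7: v0=C3 v1=C4 downbeat P8
  -> R4 @ bar 2 tick 0 v(0, 1): B2/C4 m2 untreated
  -> R4 @ bar 4 tick 0 v(0, 1): E3/F3 m2 untreated
  -> R4 @ bar 5 tick 0 v(0, 1): C3/D4 M2 untreated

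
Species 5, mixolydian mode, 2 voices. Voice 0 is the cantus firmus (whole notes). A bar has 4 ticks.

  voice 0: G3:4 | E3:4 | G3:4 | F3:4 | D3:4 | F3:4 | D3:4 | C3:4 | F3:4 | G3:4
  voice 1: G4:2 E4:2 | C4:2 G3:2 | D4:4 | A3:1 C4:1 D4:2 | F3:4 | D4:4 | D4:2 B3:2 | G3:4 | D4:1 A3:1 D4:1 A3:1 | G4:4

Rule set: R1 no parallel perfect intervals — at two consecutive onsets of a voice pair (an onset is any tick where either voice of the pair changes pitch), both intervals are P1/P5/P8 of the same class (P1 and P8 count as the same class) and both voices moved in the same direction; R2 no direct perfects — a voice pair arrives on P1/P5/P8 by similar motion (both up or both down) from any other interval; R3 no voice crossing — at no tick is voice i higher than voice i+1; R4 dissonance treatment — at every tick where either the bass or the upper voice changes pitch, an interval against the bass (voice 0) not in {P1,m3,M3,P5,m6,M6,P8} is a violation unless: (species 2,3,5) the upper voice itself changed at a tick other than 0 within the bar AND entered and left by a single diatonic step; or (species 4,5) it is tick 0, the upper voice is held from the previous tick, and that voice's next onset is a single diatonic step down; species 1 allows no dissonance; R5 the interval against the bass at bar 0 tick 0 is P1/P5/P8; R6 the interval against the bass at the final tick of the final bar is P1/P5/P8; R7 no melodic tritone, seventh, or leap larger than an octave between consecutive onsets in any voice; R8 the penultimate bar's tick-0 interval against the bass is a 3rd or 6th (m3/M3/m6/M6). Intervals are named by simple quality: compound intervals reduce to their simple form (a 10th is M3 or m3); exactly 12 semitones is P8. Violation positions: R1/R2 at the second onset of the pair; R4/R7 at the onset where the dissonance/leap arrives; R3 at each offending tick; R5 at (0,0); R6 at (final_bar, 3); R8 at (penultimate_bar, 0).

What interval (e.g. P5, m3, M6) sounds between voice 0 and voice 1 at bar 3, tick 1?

voice 0=F3 voice 1=C4 -> P5

P5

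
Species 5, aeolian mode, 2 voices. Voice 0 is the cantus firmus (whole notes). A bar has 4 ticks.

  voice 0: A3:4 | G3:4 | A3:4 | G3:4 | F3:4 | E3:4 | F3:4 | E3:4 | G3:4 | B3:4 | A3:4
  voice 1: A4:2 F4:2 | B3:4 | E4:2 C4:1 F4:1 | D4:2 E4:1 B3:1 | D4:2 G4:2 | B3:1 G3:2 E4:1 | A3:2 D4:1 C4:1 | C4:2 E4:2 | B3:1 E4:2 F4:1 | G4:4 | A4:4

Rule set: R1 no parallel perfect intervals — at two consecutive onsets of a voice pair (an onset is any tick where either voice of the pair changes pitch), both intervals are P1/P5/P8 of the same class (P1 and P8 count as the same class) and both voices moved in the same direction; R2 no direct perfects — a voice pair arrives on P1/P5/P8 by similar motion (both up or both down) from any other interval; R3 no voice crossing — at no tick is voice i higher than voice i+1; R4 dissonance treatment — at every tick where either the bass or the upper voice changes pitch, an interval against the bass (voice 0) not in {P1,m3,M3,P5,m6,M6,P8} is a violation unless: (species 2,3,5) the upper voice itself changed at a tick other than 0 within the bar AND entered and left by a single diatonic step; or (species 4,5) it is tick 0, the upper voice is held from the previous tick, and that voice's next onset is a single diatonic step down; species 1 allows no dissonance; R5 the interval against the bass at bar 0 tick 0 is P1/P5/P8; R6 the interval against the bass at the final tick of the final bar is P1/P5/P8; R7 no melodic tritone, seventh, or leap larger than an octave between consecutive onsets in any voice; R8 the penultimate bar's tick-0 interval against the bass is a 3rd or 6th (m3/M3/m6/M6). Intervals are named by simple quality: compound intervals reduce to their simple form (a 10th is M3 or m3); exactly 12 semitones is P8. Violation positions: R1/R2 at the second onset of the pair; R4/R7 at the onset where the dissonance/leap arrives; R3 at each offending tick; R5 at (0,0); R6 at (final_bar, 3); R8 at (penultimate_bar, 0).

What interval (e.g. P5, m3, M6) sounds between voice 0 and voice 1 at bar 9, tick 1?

voice 0=B3 voice 1=G4 -> m6

m6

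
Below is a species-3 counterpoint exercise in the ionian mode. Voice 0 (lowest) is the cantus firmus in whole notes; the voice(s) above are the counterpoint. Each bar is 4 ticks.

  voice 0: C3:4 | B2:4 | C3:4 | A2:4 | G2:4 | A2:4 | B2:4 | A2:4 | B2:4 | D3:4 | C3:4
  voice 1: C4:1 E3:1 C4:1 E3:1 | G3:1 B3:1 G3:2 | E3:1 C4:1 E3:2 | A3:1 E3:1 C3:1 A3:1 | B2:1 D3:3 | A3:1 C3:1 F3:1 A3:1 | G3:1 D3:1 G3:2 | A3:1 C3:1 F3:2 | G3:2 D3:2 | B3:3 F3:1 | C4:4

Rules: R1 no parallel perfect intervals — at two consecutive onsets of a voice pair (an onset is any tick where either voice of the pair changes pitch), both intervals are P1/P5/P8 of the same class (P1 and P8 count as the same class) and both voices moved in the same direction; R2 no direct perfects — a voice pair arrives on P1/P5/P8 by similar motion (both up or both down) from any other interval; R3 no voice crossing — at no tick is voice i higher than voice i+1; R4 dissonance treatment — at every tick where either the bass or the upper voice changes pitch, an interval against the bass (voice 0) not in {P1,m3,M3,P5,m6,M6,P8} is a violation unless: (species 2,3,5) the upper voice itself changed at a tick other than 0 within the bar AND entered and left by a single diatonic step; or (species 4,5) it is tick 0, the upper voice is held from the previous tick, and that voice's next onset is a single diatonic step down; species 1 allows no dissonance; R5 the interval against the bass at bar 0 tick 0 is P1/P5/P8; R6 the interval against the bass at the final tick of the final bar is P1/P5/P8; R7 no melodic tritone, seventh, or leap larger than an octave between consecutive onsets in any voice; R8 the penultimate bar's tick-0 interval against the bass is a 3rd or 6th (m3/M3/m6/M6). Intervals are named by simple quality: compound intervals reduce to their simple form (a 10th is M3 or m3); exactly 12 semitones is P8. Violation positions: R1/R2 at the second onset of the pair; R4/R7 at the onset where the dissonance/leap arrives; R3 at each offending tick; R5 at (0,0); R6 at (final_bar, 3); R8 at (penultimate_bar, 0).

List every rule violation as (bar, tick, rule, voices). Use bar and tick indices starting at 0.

bar 0: v0=C3 v1=C4 downbeat P8
bar 1: v0=B2 v1=G3 downbeat m6
bar 2: v0=C3 v1=E3 downbeat M3
bar 3: v0=A2 v1=A3 downbeat P8
bar 4: v0=G2 v1=B2 downbeat M3
bar 5: v0=A2 v1=A3 downbeat P8
bar 6: v0=B2 v1=G3 downbeat m6
bar 7: v0=A2 v1=A3 downbeat P8
bar 8: v0=B2 v1=G3 downbeat m6
bar 9: v0=D3 v1=B3 downbeat M6
bar 10: v0=C3 v1=C4 downbeat P8
  -> R7 @ bar 4 tick 0 v(1,): A3->B2 leap 10st
  -> R2 @ bar 5 tick 0 v(0, 1): G2/D3 P5 -> A2/A3 P8 similar
  -> R7 @ bar 9 tick 3 v(1,): B3->F3 leap 6st

(4, 0, R7, (1,))
(5, 0, R2, (0, 1))
(9, 3, R7, (1,))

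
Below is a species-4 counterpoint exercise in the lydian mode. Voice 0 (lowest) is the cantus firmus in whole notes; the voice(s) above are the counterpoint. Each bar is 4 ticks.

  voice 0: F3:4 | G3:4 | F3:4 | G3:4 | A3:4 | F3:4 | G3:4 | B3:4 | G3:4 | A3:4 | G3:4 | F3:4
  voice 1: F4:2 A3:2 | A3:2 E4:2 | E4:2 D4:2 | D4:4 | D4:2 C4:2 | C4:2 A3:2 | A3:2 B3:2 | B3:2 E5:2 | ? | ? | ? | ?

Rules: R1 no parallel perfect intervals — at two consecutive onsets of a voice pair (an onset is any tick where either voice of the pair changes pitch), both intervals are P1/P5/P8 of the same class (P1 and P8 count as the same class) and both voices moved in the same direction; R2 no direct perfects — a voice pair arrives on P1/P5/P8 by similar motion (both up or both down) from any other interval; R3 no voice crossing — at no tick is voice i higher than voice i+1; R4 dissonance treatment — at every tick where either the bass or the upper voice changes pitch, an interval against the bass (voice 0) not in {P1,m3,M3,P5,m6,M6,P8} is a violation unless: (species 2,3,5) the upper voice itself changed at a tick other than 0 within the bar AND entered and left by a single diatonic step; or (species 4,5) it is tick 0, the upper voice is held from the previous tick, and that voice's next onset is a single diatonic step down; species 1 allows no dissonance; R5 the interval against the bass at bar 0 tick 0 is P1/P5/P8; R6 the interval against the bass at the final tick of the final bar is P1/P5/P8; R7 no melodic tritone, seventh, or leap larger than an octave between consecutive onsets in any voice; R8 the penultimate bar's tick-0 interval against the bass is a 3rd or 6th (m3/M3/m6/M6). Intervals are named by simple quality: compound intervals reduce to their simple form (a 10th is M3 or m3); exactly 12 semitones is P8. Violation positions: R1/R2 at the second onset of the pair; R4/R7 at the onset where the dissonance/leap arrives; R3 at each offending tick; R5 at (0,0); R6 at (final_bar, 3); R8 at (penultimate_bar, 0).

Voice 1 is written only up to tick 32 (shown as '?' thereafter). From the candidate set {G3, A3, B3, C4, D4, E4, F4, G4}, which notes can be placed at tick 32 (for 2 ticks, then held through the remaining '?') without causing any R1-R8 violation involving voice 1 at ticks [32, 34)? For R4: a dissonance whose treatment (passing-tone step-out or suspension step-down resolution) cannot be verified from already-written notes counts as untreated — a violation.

G3: violates R2,R7
A3: violates R4,R7
B3: violates R7
C4: violates R4,R7
D4: violates R2,R7
E4: legal
F4: violates R4,R7
G4: violates R2

{E4}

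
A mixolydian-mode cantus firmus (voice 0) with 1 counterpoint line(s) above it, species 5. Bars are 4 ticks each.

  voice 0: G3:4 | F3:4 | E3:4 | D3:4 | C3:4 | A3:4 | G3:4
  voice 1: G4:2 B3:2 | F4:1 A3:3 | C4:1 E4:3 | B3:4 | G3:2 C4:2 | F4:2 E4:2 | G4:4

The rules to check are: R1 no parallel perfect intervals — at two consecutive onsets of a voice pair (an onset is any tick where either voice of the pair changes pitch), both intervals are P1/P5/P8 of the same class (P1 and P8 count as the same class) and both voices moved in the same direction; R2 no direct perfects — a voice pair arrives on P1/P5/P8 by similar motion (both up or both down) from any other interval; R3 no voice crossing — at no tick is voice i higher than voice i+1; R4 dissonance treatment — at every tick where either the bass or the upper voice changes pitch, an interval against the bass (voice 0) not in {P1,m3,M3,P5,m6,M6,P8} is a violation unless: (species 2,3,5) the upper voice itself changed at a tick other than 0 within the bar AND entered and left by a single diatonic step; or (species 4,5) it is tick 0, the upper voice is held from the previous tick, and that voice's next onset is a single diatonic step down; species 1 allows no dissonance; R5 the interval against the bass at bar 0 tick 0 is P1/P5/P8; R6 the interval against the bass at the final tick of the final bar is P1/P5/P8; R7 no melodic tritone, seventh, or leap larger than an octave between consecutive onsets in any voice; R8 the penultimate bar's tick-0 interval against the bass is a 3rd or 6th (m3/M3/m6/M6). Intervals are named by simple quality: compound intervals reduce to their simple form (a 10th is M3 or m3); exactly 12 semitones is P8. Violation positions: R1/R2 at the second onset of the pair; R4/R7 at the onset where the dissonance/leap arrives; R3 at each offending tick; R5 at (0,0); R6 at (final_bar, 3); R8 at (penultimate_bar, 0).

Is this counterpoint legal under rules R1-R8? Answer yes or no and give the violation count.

bar 0: v0=G3 v1=G4 (P8)
bar 1: v0=F3 v1=F4 (P8)
bar 2: v0=E3 v1=C4 (m6)
bar 3: v0=D3 v1=B3 (M6)
bar 4: v0=C3 v1=G3 (P5)
bar 5: v0=A3 v1=F4 (m6)
bar 6: v0=G3 v1=G4 (P8)
  R7 @ bar1.0: B3->F4 leap 6st
  R2 @ bar4.0: D3/B3 M6 -> C3/G3 P5 similar

No (2 violations)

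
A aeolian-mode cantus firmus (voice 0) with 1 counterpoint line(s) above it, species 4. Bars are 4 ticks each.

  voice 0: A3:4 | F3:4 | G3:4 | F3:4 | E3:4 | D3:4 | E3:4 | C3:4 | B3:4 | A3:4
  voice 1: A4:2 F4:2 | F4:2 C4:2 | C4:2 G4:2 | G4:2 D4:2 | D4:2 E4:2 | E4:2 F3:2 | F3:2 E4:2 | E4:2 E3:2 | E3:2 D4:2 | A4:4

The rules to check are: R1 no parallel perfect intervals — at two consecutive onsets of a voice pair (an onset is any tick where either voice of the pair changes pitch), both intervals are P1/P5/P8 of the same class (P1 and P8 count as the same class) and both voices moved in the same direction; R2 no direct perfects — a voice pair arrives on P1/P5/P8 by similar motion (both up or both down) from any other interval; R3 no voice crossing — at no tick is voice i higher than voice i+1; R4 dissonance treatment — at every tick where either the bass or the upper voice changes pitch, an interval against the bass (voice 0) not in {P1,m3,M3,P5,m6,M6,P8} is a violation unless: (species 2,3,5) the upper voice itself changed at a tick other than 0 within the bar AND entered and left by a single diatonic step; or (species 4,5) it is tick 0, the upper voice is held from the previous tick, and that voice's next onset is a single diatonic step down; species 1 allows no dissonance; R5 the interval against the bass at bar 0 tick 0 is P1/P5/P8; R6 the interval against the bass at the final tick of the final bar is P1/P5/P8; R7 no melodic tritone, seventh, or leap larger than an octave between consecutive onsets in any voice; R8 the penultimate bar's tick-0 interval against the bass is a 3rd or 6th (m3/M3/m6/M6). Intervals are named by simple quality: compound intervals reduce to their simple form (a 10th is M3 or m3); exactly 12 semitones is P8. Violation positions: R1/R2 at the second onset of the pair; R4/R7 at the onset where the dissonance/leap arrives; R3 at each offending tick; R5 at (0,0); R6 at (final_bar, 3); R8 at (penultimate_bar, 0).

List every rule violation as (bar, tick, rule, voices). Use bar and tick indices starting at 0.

bar 0: v0=A3 v1=A4 downbeat P8
bar 1: v0=F3 v1=F4 downbeat P8
bar 2: v0=G3 v1=C4 downbeat P4
bar 3: v0=F3 v1=G4 downbeat M2
bar 4: v0=E3 v1=D4 downbeat m7
bar 5: v0=D3 v1=E4 downbeat M2
bar 6: v0=E3 v1=F3 downbeat m2
bar 7: v0=C3 v1=E4 downbeat M3
bar 8: v0=B3 v1=E3 downbeat P5
bar 9: v0=A3 v1=A4 downbeat P8
  -> R4 @ bar 2 tick 0 v(0, 1): G3/C4 P4 untreated
  -> R4 @ bar 3 tick 0 v(0, 1): F3/G4 M2 untreated
  -> R4 @ bar 4 tick 0 v(0, 1): E3/D4 m7 untreated
  -> R4 @ bar 5 tick 0 v(0, 1): D3/E4 M2 untreated
  -> R7 @ bar 5 tick 2 v(1,): E4->F3 leap 11st
  -> R4 @ bar 6 tick 0 v(0, 1): E3/F3 m2 untreated
  -> R7 @ bar 6 tick 2 v(1,): F3->E4 leap 11st
  -> R3 @ bar 8 tick 0 v(0, 1): B3 above E3
  -> R7 @ bar 8 tick 0 v(0,): C3->B3 leap 11st
  -> R8 @ bar 8 tick 0 v(0, 1): penult P5 not 3rd/6th
  -> R3 @ bar 8 tick 1 v(0, 1): B3 above E3
  -> R7 @ bar 8 tick 2 v(1,): E3->D4 leap 10st

(2, 0, R4, (0, 1))
(3, 0, R4, (0, 1))
(4, 0, R4, (0, 1))
(5, 0, R4, (0, 1))
(5, 2, R7, (1,))
(6, 0, R4, (0, 1))
(6, 2, R7, (1,))
(8, 0, R3, (0, 1))
(8, 0, R7, (0,))
(8, 0, R8, (0, 1))
(8, 1, R3, (0, 1))
(8, 2, R7, (1,))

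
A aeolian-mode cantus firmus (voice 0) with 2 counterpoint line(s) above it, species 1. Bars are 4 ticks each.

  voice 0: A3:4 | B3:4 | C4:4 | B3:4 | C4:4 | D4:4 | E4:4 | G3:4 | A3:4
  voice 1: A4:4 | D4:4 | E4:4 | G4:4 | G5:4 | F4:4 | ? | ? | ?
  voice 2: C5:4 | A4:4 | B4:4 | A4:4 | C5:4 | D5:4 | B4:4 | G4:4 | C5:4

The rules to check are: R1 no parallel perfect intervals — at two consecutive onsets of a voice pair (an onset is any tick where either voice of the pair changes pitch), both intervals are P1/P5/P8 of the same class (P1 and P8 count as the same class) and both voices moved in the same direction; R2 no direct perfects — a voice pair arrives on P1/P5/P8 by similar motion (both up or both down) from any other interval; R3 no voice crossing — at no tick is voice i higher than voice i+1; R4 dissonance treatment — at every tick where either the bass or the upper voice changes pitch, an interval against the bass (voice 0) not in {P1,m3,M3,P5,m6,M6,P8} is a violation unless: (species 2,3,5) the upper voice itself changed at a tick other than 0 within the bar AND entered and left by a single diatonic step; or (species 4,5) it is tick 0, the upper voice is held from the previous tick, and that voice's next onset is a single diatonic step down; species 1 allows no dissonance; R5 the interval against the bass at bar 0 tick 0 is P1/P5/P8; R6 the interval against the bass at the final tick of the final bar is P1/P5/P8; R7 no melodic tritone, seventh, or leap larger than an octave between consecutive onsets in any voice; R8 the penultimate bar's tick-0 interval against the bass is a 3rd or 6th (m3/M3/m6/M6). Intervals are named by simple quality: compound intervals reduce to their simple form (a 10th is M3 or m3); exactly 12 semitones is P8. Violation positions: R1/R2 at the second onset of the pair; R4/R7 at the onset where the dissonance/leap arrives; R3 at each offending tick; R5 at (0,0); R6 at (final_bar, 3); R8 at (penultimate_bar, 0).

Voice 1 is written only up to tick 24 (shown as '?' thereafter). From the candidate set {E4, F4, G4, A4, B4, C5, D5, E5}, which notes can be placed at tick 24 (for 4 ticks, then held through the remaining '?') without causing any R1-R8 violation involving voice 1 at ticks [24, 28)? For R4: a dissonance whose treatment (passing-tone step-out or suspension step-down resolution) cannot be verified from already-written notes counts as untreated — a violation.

{G4}

E4: violates R2
F4: violates R4
G4: legal
A4: violates R4
B4: violates R2,R7
C5: violates R3
D5: violates R3,R4
E5: violates R2,R3,R7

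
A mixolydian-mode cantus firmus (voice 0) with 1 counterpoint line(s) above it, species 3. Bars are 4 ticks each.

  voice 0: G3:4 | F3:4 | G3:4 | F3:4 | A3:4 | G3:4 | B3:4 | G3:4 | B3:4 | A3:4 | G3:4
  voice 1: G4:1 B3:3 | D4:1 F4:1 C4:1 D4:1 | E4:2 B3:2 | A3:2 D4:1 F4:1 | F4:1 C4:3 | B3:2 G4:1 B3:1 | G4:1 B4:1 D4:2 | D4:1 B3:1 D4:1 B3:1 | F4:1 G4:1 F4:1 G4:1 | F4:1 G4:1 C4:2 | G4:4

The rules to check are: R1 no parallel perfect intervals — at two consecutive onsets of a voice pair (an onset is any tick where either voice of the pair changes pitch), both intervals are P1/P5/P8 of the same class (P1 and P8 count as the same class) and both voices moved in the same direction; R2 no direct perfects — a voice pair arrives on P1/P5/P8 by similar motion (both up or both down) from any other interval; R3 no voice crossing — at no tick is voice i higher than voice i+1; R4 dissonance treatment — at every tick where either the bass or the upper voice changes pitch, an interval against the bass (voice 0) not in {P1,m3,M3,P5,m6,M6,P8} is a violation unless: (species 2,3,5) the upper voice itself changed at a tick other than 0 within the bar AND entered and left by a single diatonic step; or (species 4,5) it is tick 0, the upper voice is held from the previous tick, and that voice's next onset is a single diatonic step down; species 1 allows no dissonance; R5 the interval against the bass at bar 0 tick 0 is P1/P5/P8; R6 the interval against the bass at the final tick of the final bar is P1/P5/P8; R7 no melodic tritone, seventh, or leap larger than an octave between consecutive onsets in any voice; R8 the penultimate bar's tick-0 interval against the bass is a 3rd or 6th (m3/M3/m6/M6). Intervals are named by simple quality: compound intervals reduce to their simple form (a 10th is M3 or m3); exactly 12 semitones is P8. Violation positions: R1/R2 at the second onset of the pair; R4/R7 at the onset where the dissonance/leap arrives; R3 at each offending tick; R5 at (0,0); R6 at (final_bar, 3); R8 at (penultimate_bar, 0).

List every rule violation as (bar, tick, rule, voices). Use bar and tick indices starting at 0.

bar 0: v0=G3 v1=G4 downbeat P8
bar 1: v0=F3 v1=D4 downbeat M6
bar 2: v0=G3 v1=E4 downbeat M6
bar 3: v0=F3 v1=A3 downbeat M3
bar 4: v0=A3 v1=F4 downbeat m6
bar 5: v0=G3 v1=B3 downbeat M3
bar 6: v0=B3 v1=G4 downbeat m6
bar 7: v0=G3 v1=D4 downbeat P5
bar 8: v0=B3 v1=F4 downbeat TT
bar 9: v0=A3 v1=F4 downbeat m6
bar 10: v0=G3 v1=G4 downbeat P8
  -> R4 @ bar 8 tick 0 v(0, 1): B3/F4 TT untreated
  -> R7 @ bar 8 tick 0 v(1,): B3->F4 leap 6st
  -> R4 @ bar 9 tick 1 v(0, 1): A3/G4 m7 untreated

(8, 0, R4, (0, 1))
(8, 0, R7, (1,))
(9, 1, R4, (0, 1))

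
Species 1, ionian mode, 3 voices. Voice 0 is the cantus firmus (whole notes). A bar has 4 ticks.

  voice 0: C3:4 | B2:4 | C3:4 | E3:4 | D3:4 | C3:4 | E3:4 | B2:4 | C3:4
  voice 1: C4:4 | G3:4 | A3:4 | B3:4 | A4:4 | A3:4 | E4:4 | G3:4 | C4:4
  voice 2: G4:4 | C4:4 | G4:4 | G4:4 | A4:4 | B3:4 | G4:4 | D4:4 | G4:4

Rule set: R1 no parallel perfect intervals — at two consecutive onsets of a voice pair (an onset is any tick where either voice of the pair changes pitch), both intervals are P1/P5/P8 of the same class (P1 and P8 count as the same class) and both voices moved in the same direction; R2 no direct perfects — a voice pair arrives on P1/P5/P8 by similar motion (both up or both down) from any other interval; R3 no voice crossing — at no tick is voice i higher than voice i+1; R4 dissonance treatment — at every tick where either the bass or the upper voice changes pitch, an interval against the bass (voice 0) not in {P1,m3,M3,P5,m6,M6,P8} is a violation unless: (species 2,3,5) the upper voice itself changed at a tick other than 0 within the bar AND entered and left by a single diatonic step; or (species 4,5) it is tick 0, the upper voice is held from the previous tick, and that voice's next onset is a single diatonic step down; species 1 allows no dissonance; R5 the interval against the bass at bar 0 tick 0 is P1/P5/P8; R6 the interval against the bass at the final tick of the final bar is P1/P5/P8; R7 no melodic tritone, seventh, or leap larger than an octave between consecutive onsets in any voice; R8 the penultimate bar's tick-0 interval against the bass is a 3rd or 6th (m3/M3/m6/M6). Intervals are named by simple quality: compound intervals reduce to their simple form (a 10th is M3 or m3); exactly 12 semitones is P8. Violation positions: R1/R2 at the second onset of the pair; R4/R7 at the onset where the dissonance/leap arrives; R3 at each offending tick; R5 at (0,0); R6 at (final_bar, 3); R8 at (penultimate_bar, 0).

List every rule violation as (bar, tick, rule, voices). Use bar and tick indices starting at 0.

bar 0: v0=C3 v1=C4 v2=G4 downbeat P5
bar 1: v0=B2 v1=G3 v2=C4 downbeat m2
bar 2: v0=C3 v1=A3 v2=G4 downbeat P5
bar 3: v0=E3 v1=B3 v2=G4 downbeat m3
bar 4: v0=D3 v1=A4 v2=A4 downbeat P5
bar 5: v0=C3 v1=A3 v2=B3 downbeat M7
bar 6: v0=E3 v1=E4 v2=G4 downbeat m3
bar 7: v0=B2 v1=G3 v2=D4 downbeat m3
bar 8: v0=C3 v1=C4 v2=G4 downbeat P5
  -> R4 @ bar 1 tick 0 v(0, 2): B2/C4 m2 untreated
  -> R2 @ bar 2 tick 0 v(0, 2): B2/C4 m2 -> C3/G4 P5 similar
  -> R2 @ bar 3 tick 0 v(0, 1): C3/A3 M6 -> E3/B3 P5 similar
  -> R2 @ bar 4 tick 0 v(1, 2): B3/G4 m6 -> A4/A4 P1 similar
  -> R7 @ bar 4 tick 0 v(1,): B3->A4 leap 10st
  -> R4 @ bar 5 tick 0 v(0, 2): C3/B3 M7 untreated
  -> R7 @ bar 5 tick 0 v(2,): A4->B3 leap 10st
  -> R2 @ bar 6 tick 0 v(0, 1): C3/A3 M6 -> E3/E4 P8 similar
  -> R2 @ bar 7 tick 0 v(1, 2): E4/G4 m3 -> G3/D4 P5 similar
  -> R1 @ bar 8 tick 0 v(1, 2): G3/D4 P5 -> C4/G4 P5 similar
  -> R2 @ bar 8 tick 0 v(0, 1): B2/G3 m6 -> C3/C4 P8 similar
  -> R2 @ bar 8 tick 0 v(0, 2): B2/D4 m3 -> C3/G4 P5 similar

(1, 0, R4, (0, 2))
(2, 0, R2, (0, 2))
(3, 0, R2, (0, 1))
(4, 0, R2, (1, 2))
(4, 0, R7, (1,))
(5, 0, R4, (0, 2))
(5, 0, R7, (2,))
(6, 0, R2, (0, 1))
(7, 0, R2, (1, 2))
(8, 0, R1, (1, 2))
(8, 0, R2, (0, 1))
(8, 0, R2, (0, 2))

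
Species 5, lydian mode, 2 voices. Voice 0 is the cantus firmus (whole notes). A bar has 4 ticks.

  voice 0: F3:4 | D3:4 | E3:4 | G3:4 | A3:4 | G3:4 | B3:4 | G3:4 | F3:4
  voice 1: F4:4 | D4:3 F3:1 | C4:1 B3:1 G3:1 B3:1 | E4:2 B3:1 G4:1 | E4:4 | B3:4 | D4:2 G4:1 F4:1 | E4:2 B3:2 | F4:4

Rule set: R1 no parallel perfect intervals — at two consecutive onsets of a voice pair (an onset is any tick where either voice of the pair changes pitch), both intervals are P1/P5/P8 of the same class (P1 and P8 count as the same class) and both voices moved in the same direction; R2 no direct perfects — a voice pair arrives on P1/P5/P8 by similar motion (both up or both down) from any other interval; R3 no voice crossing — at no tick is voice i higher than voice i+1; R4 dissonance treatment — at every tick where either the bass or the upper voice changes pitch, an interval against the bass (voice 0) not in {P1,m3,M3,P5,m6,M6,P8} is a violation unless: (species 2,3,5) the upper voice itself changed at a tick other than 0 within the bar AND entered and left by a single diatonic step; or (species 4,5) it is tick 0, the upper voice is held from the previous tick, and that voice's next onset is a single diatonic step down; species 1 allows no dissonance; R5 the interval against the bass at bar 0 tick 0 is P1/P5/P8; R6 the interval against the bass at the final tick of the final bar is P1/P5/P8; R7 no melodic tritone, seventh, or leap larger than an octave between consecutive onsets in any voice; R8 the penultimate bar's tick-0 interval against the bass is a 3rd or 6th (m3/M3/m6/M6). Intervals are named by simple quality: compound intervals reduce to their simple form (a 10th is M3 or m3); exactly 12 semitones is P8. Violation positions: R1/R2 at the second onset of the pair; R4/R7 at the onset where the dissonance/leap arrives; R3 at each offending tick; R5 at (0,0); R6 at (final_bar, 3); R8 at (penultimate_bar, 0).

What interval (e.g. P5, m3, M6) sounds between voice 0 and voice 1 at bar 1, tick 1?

voice 0=D3 voice 1=D4 -> P8

P8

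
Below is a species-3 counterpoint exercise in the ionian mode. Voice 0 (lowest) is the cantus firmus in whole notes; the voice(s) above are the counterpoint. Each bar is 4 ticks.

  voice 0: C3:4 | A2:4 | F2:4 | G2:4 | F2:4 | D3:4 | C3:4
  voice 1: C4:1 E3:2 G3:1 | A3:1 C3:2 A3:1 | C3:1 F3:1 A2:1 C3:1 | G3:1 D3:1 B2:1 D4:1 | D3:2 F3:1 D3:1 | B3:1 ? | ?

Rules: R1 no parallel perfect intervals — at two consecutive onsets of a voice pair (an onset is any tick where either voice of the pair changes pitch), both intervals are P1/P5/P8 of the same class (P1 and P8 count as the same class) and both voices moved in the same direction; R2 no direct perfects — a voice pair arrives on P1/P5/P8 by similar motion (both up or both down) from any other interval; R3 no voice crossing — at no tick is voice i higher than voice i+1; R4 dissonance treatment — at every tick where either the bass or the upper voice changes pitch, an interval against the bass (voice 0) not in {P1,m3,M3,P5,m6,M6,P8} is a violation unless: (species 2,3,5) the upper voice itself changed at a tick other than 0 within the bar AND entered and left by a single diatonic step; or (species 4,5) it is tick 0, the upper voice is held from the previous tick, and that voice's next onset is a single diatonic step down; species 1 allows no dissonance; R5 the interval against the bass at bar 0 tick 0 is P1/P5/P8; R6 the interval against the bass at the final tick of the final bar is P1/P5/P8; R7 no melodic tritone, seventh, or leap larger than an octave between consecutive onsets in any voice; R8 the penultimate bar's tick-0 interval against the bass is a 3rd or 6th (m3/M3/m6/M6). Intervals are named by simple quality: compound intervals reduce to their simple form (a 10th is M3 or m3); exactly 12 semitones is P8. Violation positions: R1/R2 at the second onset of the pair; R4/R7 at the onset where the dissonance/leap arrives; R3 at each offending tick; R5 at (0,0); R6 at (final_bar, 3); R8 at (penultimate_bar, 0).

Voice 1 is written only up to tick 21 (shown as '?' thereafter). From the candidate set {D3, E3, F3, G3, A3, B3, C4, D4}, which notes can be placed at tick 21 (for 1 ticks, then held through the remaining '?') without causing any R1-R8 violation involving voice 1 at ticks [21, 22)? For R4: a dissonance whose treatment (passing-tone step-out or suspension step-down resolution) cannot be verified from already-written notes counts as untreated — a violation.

D3: legal
E3: violates R4
F3: violates R7
G3: violates R4
A3: legal
B3: legal
C4: violates R4
D4: legal

{A3, B3, D3, D4}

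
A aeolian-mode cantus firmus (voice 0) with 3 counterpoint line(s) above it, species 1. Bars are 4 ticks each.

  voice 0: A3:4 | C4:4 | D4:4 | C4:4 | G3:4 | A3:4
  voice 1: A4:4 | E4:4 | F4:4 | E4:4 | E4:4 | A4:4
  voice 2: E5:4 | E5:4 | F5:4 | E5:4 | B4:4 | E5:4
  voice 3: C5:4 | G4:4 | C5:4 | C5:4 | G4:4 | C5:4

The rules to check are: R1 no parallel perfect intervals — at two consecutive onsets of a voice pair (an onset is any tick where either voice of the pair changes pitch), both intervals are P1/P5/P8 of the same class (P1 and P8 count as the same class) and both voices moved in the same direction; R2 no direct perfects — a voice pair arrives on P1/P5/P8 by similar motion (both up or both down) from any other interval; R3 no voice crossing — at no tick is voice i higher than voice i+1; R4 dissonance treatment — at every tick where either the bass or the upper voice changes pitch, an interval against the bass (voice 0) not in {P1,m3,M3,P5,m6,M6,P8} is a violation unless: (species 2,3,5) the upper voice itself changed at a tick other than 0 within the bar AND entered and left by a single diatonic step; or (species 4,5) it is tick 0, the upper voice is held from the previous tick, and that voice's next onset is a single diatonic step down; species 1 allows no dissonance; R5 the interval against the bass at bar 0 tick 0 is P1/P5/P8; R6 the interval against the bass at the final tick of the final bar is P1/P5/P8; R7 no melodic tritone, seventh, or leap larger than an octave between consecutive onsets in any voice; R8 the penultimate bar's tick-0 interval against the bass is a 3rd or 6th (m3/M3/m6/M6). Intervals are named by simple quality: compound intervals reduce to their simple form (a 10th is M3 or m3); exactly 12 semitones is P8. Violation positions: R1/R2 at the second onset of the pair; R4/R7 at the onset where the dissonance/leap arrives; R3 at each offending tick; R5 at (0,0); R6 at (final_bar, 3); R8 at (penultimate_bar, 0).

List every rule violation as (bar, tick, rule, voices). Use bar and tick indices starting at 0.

bar 0: v0=A3 v1=A4 v2=E5 v3=C5 downbeat m3
bar 1: v0=C4 v1=E4 v2=E5 v3=G4 downbeat P5
bar 2: v0=D4 v1=F4 v2=F5 v3=C5 downbeat m7
bar 3: v0=C4 v1=E4 v2=E5 v3=C5 downbeat P8
bar 4: v0=G3 v1=E4 v2=B4 v3=G4 downbeat P8
bar 5: v0=A3 v1=A4 v2=E5 v3=C5 downbeat m3
  -> R3 @ bar 0 tick 0 v(2, 3): E5 above C5
  -> R5 @ bar 0 tick 0 v(0, 3): opens on m3
  -> R3 @ bar 0 tick 1 v(2, 3): E5 above C5
  -> R3 @ bar 0 tick 2 v(2, 3): E5 above C5
  -> R3 @ bar 0 tick 3 v(2, 3): E5 above C5
  -> R3 @ bar 1 tick 0 v(2, 3): E5 above G4
  -> R3 @ bar 1 tick 1 v(2, 3): E5 above G4
  -> R3 @ bar 1 tick 2 v(2, 3): E5 above G4
  -> R3 @ bar 1 tick 3 v(2, 3): E5 above G4
  -> R1 @ bar 2 tick 0 v(1, 2): E4/E5 P8 -> F4/F5 P8 similar
  -> R2 @ bar 2 tick 0 v(1, 3): E4/G4 m3 -> F4/C5 P5 similar
  -> R3 @ bar 2 tick 0 v(2, 3): F5 above C5
  -> R4 @ bar 2 tick 0 v(0, 3): D4/C5 m7 untreated
  -> R3 @ bar 2 tick 1 v(2, 3): F5 above C5
  -> R3 @ bar 2 tick 2 v(2, 3): F5 above C5
  -> R3 @ bar 2 tick 3 v(2, 3): F5 above C5
  -> R1 @ bar 3 tick 0 v(1, 2): F4/F5 P8 -> E4/E5 P8 similar
  -> R3 @ bar 3 tick 0 v(2, 3): E5 above C5
  -> R3 @ bar 3 tick 1 v(2, 3): E5 above C5
  -> R3 @ bar 3 tick 2 v(2, 3): E5 above C5
  -> R3 @ bar 3 tick 3 v(2, 3): E5 above C5
  -> R1 @ bar 4 tick 0 v(0, 3): C4/C5 P8 -> G3/G4 P8 similar
  -> R3 @ bar 4 tick 0 v(2, 3): B4 above G4
  -> R8 @ bar 4 tick 0 v(0, 3): penult P8 not 3rd/6th
  -> R3 @ bar 4 tick 1 v(2, 3): B4 above G4
  -> R3 @ bar 4 tick 2 v(2, 3): B4 above G4
  -> R3 @ bar 4 tick 3 v(2, 3): B4 above G4
  -> R1 @ bar 5 tick 0 v(1, 2): E4/B4 P5 -> A4/E5 P5 similar
  -> R2 @ bar 5 tick 0 v(0, 1): G3/E4 M6 -> A3/A4 P8 similar
  -> R2 @ bar 5 tick 0 v(0, 2): G3/B4 M3 -> A3/E5 P5 similar
  -> R3 @ bar 5 tick 0 v(2, 3): E5 above C5
  -> R3 @ bar 5 tick 1 v(2, 3): E5 above C5
  -> R3 @ bar 5 tick 2 v(2, 3): E5 above C5
  -> R3 @ bar 5 tick 3 v(2, 3): E5 above C5
  -> R6 @ bar 5 tick 3 v(0, 3): closes on m3

(0, 0, R3, (2, 3))
(0, 0, R5, (0, 3))
(0, 1, R3, (2, 3))
(0, 2, R3, (2, 3))
(0, 3, R3, (2, 3))
(1, 0, R3, (2, 3))
(1, 1, R3, (2, 3))
(1, 2, R3, (2, 3))
(1, 3, R3, (2, 3))
(2, 0, R1, (1, 2))
(2, 0, R2, (1, 3))
(2, 0, R3, (2, 3))
(2, 0, R4, (0, 3))
(2, 1, R3, (2, 3))
(2, 2, R3, (2, 3))
(2, 3, R3, (2, 3))
(3, 0, R1, (1, 2))
(3, 0, R3, (2, 3))
(3, 1, R3, (2, 3))
(3, 2, R3, (2, 3))
(3, 3, R3, (2, 3))
(4, 0, R1, (0, 3))
(4, 0, R3, (2, 3))
(4, 0, R8, (0, 3))
(4, 1, R3, (2, 3))
(4, 2, R3, (2, 3))
(4, 3, R3, (2, 3))
(5, 0, R1, (1, 2))
(5, 0, R2, (0, 1))
(5, 0, R2, (0, 2))
(5, 0, R3, (2, 3))
(5, 1, R3, (2, 3))
(5, 2, R3, (2, 3))
(5, 3, R3, (2, 3))
(5, 3, R6, (0, 3))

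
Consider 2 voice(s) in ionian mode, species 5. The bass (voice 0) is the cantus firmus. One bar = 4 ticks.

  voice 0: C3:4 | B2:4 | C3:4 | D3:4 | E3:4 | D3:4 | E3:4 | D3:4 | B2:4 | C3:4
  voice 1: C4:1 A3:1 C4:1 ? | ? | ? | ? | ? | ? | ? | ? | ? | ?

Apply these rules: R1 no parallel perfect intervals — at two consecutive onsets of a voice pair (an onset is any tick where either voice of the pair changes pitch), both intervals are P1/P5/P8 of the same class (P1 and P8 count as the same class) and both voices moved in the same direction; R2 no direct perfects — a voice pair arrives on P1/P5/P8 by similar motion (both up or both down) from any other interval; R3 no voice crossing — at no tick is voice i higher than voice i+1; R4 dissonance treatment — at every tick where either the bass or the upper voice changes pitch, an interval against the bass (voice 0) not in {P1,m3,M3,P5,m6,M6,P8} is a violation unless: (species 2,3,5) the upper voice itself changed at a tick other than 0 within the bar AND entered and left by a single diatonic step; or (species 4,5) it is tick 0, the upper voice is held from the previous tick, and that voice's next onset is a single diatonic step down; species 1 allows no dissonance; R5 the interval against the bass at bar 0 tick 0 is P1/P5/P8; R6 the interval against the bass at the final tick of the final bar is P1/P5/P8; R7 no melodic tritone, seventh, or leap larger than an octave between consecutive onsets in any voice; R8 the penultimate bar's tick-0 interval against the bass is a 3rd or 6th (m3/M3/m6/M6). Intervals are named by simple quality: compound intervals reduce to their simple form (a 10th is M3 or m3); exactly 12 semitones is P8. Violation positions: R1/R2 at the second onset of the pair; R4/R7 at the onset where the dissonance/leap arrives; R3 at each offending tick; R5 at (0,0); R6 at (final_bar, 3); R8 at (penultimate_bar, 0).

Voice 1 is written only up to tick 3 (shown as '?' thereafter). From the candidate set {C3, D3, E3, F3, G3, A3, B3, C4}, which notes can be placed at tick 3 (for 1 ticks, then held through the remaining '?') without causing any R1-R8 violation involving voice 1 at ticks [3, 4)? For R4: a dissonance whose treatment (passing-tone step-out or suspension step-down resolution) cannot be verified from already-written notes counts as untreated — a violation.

{A3, C3, C4, E3, G3}

C3: legal
D3: violates R4,R7
E3: legal
F3: violates R4
G3: legal
A3: legal
B3: violates R4
C4: legal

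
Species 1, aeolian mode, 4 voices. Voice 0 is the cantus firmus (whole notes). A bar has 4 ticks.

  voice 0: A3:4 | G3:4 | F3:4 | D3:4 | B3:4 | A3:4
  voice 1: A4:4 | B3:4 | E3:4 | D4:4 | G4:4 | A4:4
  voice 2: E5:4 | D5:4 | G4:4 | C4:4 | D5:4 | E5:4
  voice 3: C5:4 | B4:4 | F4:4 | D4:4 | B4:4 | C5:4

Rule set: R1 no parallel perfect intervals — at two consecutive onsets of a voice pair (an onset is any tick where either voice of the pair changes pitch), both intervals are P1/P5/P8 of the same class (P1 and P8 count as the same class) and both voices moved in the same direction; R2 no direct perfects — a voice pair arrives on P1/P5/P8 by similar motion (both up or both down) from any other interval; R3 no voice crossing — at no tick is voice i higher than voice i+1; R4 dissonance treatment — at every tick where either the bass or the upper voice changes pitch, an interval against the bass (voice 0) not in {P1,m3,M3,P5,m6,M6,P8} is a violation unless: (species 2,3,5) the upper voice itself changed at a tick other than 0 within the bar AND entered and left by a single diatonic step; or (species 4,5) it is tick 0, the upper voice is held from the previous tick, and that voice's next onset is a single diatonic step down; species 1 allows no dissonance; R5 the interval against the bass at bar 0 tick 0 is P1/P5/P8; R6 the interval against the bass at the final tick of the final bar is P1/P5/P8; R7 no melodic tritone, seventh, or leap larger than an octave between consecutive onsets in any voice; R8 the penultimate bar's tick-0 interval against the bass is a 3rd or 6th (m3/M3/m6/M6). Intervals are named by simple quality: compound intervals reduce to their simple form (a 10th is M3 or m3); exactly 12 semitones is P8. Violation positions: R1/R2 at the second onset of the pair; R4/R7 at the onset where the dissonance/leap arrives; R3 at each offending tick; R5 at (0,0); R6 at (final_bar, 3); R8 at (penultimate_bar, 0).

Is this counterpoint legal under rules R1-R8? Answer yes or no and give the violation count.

No (45 violations)

bar 0: v0=A3 v1=A4 v2=E5 v3=C5 (m3)
bar 1: v0=G3 v1=B3 v2=D5 v3=B4 (M3)
bar 2: v0=F3 v1=E3 v2=G4 v3=F4 (P8)
bar 3: v0=D3 v1=D4 v2=C4 v3=D4 (P8)
bar 4: v0=B3 v1=G4 v2=D5 v3=B4 (P8)
bar 5: v0=A3 v1=A4 v2=E5 v3=C5 (m3)
  R3 @ bar0.0: E5 above C5
  R5 @ bar0.0: opens on m3
  R3 @ bar0.1: E5 above C5
  R3 @ bar0.2: E5 above C5
  R3 @ bar0.3: E5 above C5
  R1 @ bar1.0: A3/E5 P5 -> G3/D5 P5 similar
  R2 @ bar1.0: A4/C5 m3 -> B3/B4 P8 similar
  R3 @ bar1.0: D5 above B4
  R7 @ bar1.0: A4->B3 leap 10st
  R3 @ bar1.1: D5 above B4
  R3 @ bar1.2: D5 above B4
  R3 @ bar1.3: D5 above B4
  R2 @ bar2.0: G3/B4 M3 -> F3/F4 P8 similar
  R3 @ bar2.0: F3 above E3
  R3 @ bar2.0: G4 above F4
  R4 @ bar2.0: F3/E3 m2 untreated
  R4 @ bar2.0: F3/G4 M2 untreated
  R7 @ bar2.0: B4->F4 leap 6st
  R3 @ bar2.1: F3 above E3
  R3 @ bar2.1: G4 above F4
  R3 @ bar2.2: F3 above E3
  R3 @ bar2.2: G4 above F4
  R3 @ bar2.3: F3 above E3
  R3 @ bar2.3: G4 above F4
  R1 @ bar3.0: F3/F4 P8 -> D3/D4 P8 similar
  R3 @ bar3.0: D4 above C4
  R4 @ bar3.0: D3/C4 m7 untreated
  R7 @ bar3.0: E3->D4 leap 10st
  R3 @ bar3.1: D4 above C4
  R3 @ bar3.2: D4 above C4
  R3 @ bar3.3: D4 above C4
  R1 @ bar4.0: D3/D4 P8 -> B3/B4 P8 similar
  R2 @ bar4.0: D4/C4 M2 -> G4/D5 P5 similar
  R3 @ bar4.0: D5 above B4
  R7 @ bar4.0: C4->D5 leap 14st
  R8 @ bar4.0: penult P8 not 3rd/6th
  R3 @ bar4.1: D5 above B4
  R3 @ bar4.2: D5 above B4
  R3 @ bar4.3: D5 above B4
  R1 @ bar5.0: G4/D5 P5 -> A4/E5 P5 similar
  R3 @ bar5.0: E5 above C5
  R3 @ bar5.1: E5 above C5
  R3 @ bar5.2: E5 above C5
  R3 @ bar5.3: E5 above C5
  R6 @ bar5.3: closes on m3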